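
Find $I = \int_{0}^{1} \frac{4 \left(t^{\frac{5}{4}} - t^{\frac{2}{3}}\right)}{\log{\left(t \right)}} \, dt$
$- \log{\left(\frac{160000}{531441} \right)}$

Introduce a parameter $a$ in the exponent: let $I(a) = \int_{0}^{1} \frac{4 \left(t^{\frac{5}{4}} - t^{a}\right)}{\log{\left(t \right)}} \, dt$.

Since $\dfrac{\partial}{\partial a}\,t^{a} = t^{a} \ln t$, the $\ln t$ in the denominator cancels and
$$\frac{dI}{da} = \int_{0}^{1} -4 t^{a} \, dt = -4 \left[\frac{t^{a+1}}{a+1}\right]_0^1 = - \frac{4}{a + 1}.$$

Integrating with respect to $a$ gives $I(a) = - \log{\left(\frac{256 \left(a + 1\right)^{4}}{6561} \right)} + C$.

At $a = \frac{5}{4}$ the integrand is identically $0$, so $I(\frac{5}{4}) = 0$. The closed form gives $0$, hence $C = 0$.

Setting $a = \frac{2}{3}$:
$$I = - \log{\left(\frac{160000}{531441} \right)}.$$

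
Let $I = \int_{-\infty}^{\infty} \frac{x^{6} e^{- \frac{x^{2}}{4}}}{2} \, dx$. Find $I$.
$120 \sqrt{\pi}$

Start from the elementary integral
$$J(a) = \int_{-\infty}^{\infty} \frac{e^{- a x^{2}}}{2} \, dx = \frac{\sqrt{\pi}}{2 \sqrt{a}}.$$

Differentiating under the integral sign brings down a factor of $(-x^2)$:
$$\frac{dJ}{da} = \int_{-\infty}^{\infty} - \frac{x^{2} e^{- a x^{2}}}{2} \, dx = - \frac{\sqrt{\pi}}{4 a^{\frac{3}{2}}}.$$

Repeating $3$ times in total — each differentiation brings down another $(-x^2)$ — gives
$$\frac{d^{3}J}{da^{3}} = \int_{-\infty}^{\infty} - \frac{x^{6} e^{- a x^{2}}}{2} \, dx = - \frac{15 \sqrt{\pi}}{16 a^{\frac{7}{2}}},$$
and the integrand here is $(-1)^{3}$ times the target integrand, so $I = (-1)^{3}\,\frac{d^{3}J}{da^{3}} = \frac{15 \sqrt{\pi}}{16 a^{\frac{7}{2}}}$.

Setting $a = \frac{1}{4}$:
$$I = 120 \sqrt{\pi}.$$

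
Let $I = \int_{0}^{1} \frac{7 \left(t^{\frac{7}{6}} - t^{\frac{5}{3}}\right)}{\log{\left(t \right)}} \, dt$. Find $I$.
$- \log{\left(\frac{268435456}{62748517} \right)}$

Replace the exponent $\frac{5}{3}$ by a parameter $a$: let $I(a) = \int_{0}^{1} \frac{7 \left(t^{\frac{7}{6}} - t^{a}\right)}{\log{\left(t \right)}} \, dt$.

Since $\dfrac{\partial}{\partial a}\,t^{a} = t^{a} \ln t$, the $\ln t$ in the denominator cancels and
$$\frac{dI}{da} = \int_{0}^{1} -7 t^{a} \, dt = -7 \left[\frac{t^{a+1}}{a+1}\right]_0^1 = - \frac{7}{a + 1}.$$

Integrating with respect to $a$ gives $I(a) = - \log{\left(\frac{279936 \left(a + 1\right)^{7}}{62748517} \right)} + C$.

At $a = \frac{7}{6}$ the integrand is identically $0$, so $I(\frac{7}{6}) = 0$. The closed form gives $0$, hence $C = 0$.

Setting $a = \frac{5}{3}$:
$$I = - \log{\left(\frac{268435456}{62748517} \right)}.$$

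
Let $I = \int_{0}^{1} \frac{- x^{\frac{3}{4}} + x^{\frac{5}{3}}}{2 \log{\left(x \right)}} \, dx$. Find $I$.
$- \frac{\log{\left(42 \right)}}{2} + 3 \log{\left(2 \right)}$

Introduce a parameter $a$ in the exponent: let $I(a) = \int_{0}^{1} \frac{x^{\frac{5}{3}} - x^{a}}{2 \log{\left(x \right)}} \, dx$.

Since $\dfrac{\partial}{\partial a}\,x^{a} = x^{a} \ln x$, the $\ln x$ in the denominator cancels and
$$\frac{dI}{da} = \int_{0}^{1} - \frac{1}{2} x^{a} \, dx = - \frac{1}{2} \left[\frac{x^{a+1}}{a+1}\right]_0^1 = - \frac{1}{2 a + 2}.$$

Integrating with respect to $a$ gives $I(a) = - \log{\left(\frac{\sqrt{6} \sqrt{a + 1}}{4} \right)} + C$.

At $a = \frac{5}{3}$ the integrand is identically $0$, so $I(\frac{5}{3}) = 0$. The closed form gives $0$, hence $C = 0$.

Setting $a = \frac{3}{4}$:
$$I = - \frac{\log{\left(42 \right)}}{2} + 3 \log{\left(2 \right)}.$$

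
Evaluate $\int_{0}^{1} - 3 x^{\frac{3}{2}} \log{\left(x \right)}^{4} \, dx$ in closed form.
$- \frac{2304}{3125}$

Begin with the known integral
$$J(a) = \int_{0}^{1} - 3 x^{a} \, dx = - \frac{3}{a + 1}.$$

Differentiating under the integral sign brings down a factor of $\ln x$:
$$\frac{dJ}{da} = \int_{0}^{1} - 3 x^{a} \log{\left(x \right)} \, dx = \frac{3}{\left(a + 1\right)^{2}}.$$

Repeating $4$ times in total — each differentiation brings down another $\ln x$ — gives
$$\frac{d^{4}J}{da^{4}} = \int_{0}^{1} - 3 x^{a} \log{\left(x \right)}^{4} \, dx = - \frac{72}{\left(a + 1\right)^{5}},$$
and the integrand here is exactly the target integrand, so $I = - \frac{72}{\left(a + 1\right)^{5}}$.

Setting $a = \frac{3}{2}$:
$$I = - \frac{2304}{3125}.$$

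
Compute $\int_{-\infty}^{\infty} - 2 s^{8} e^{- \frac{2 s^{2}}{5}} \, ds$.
$- \frac{65625 \sqrt{10} \sqrt{\pi}}{256}$

Start from the elementary integral
$$J(a) = \int_{-\infty}^{\infty} - 2 e^{- a s^{2}} \, ds = - \frac{2 \sqrt{\pi}}{\sqrt{a}}.$$

Differentiating under the integral sign brings down a factor of $(-s^2)$:
$$\frac{dJ}{da} = \int_{-\infty}^{\infty} 2 s^{2} e^{- a s^{2}} \, ds = \frac{\sqrt{\pi}}{a^{\frac{3}{2}}}.$$

Repeating $4$ times in total — each differentiation brings down another $(-s^2)$ — gives
$$\frac{d^{4}J}{da^{4}} = \int_{-\infty}^{\infty} - 2 s^{8} e^{- a s^{2}} \, ds = - \frac{105 \sqrt{\pi}}{8 a^{\frac{9}{2}}},$$
and the integrand here is exactly the target integrand, so $I = - \frac{105 \sqrt{\pi}}{8 a^{\frac{9}{2}}}$.

Setting $a = \frac{2}{5}$:
$$I = - \frac{65625 \sqrt{10} \sqrt{\pi}}{256}.$$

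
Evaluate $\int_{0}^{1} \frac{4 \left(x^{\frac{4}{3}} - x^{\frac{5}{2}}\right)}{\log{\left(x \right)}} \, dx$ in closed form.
$\log{\left(\frac{16}{81} \right)}$

Replace the exponent $\frac{4}{3}$ by a parameter $a$: let $I(a) = \int_{0}^{1} \frac{4 \left(- x^{\frac{5}{2}} + x^{a}\right)}{\log{\left(x \right)}} \, dx$.

Since $\dfrac{\partial}{\partial a}\,x^{a} = x^{a} \ln x$, the $\ln x$ in the denominator cancels and
$$\frac{dI}{da} = \int_{0}^{1} 4 x^{a} \, dx = 4 \left[\frac{x^{a+1}}{a+1}\right]_0^1 = \frac{4}{a + 1}.$$

Integrating with respect to $a$ gives $I(a) = \log{\left(\frac{16 \left(a + 1\right)^{4}}{2401} \right)} + C$.

At $a = \frac{5}{2}$ the integrand is identically $0$, so $I(\frac{5}{2}) = 0$. The closed form gives $0$, hence $C = 0$.

Setting $a = \frac{4}{3}$:
$$I = \log{\left(\frac{16}{81} \right)}.$$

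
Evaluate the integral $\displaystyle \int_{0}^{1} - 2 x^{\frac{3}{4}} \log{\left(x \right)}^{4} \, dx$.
$- \frac{49152}{16807}$

Begin with the known integral
$$J(a) = \int_{0}^{1} - 2 x^{a} \, dx = - \frac{2}{a + 1}.$$

Differentiating under the integral sign brings down a factor of $\ln x$:
$$\frac{dJ}{da} = \int_{0}^{1} - 2 x^{a} \log{\left(x \right)} \, dx = \frac{2}{\left(a + 1\right)^{2}}.$$

Repeating $4$ times in total — each differentiation brings down another $\ln x$ — gives
$$\frac{d^{4}J}{da^{4}} = \int_{0}^{1} - 2 x^{a} \log{\left(x \right)}^{4} \, dx = - \frac{48}{\left(a + 1\right)^{5}},$$
and the integrand here is exactly the target integrand, so $I = - \frac{48}{\left(a + 1\right)^{5}}$.

Setting $a = \frac{3}{4}$:
$$I = - \frac{49152}{16807}.$$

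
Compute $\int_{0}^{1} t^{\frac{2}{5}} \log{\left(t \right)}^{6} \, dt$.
$\frac{56250000}{823543}$

Consider the simpler parametrised integral
$$J(a) = \int_{0}^{1} t^{a} \, dt = \frac{1}{a + 1}.$$

Differentiating under the integral sign brings down a factor of $\ln t$:
$$\frac{dJ}{da} = \int_{0}^{1} t^{a} \log{\left(t \right)} \, dt = - \frac{1}{\left(a + 1\right)^{2}}.$$

Repeating $6$ times in total — each differentiation brings down another $\ln t$ — gives
$$\frac{d^{6}J}{da^{6}} = \int_{0}^{1} t^{a} \log{\left(t \right)}^{6} \, dt = \frac{720}{\left(a + 1\right)^{7}},$$
and the integrand here is exactly the target integrand, so $I = \frac{720}{\left(a + 1\right)^{7}}$.

Setting $a = \frac{2}{5}$:
$$I = \frac{56250000}{823543}.$$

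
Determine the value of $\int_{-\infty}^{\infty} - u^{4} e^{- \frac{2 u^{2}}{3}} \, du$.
$- \frac{27 \sqrt{6} \sqrt{\pi}}{32}$

Consider the simpler parametrised integral
$$J(a) = \int_{-\infty}^{\infty} - e^{- a u^{2}} \, du = - \frac{\sqrt{\pi}}{\sqrt{a}}.$$

Differentiating under the integral sign brings down a factor of $(-u^2)$:
$$\frac{dJ}{da} = \int_{-\infty}^{\infty} u^{2} e^{- a u^{2}} \, du = \frac{\sqrt{\pi}}{2 a^{\frac{3}{2}}}.$$

Repeating twice in total — each differentiation brings down another $(-u^2)$ — gives
$$\frac{d^{2}J}{da^{2}} = \int_{-\infty}^{\infty} - u^{4} e^{- a u^{2}} \, du = - \frac{3 \sqrt{\pi}}{4 a^{\frac{5}{2}}},$$
and the integrand here is exactly the target integrand, so $I = - \frac{3 \sqrt{\pi}}{4 a^{\frac{5}{2}}}$.

Setting $a = \frac{2}{3}$:
$$I = - \frac{27 \sqrt{6} \sqrt{\pi}}{32}.$$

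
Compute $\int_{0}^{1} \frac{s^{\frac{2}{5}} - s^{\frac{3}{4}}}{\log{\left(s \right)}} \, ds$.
$- \log{\left(\frac{5}{4} \right)}$

Replace the exponent $\frac{3}{4}$ by a parameter $a$: let $I(a) = \int_{0}^{1} \frac{s^{\frac{2}{5}} - s^{a}}{\log{\left(s \right)}} \, ds$.

Since $\dfrac{\partial}{\partial a}\,s^{a} = s^{a} \ln s$, the $\ln s$ in the denominator cancels and
$$\frac{dI}{da} = \int_{0}^{1} -1 s^{a} \, ds = -1 \left[\frac{s^{a+1}}{a+1}\right]_0^1 = - \frac{1}{a + 1}.$$

Integrating with respect to $a$ gives $I(a) = - \log{\left(\frac{5 a}{7} + \frac{5}{7} \right)} + C$.

At $a = \frac{2}{5}$ the integrand is identically $0$, so $I(\frac{2}{5}) = 0$. The closed form gives $0$, hence $C = 0$.

Setting $a = \frac{3}{4}$:
$$I = - \log{\left(\frac{5}{4} \right)}.$$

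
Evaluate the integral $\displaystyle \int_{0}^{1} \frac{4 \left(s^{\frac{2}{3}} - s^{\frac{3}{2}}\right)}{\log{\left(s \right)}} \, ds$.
$- \log{\left(\frac{81}{16} \right)}$

Consider the one-parameter family: let $I(a) = \int_{0}^{1} \frac{4 \left(s^{\frac{2}{3}} - s^{a}\right)}{\log{\left(s \right)}} \, ds$.

Since $\dfrac{\partial}{\partial a}\,s^{a} = s^{a} \ln s$, the $\ln s$ in the denominator cancels and
$$\frac{dI}{da} = \int_{0}^{1} -4 s^{a} \, ds = -4 \left[\frac{s^{a+1}}{a+1}\right]_0^1 = - \frac{4}{a + 1}.$$

Integrating with respect to $a$ gives $I(a) = - \log{\left(\frac{81 \left(a + 1\right)^{4}}{625} \right)} + C$.

At $a = \frac{2}{3}$ the integrand is identically $0$, so $I(\frac{2}{3}) = 0$. The closed form gives $0$, hence $C = 0$.

Setting $a = \frac{3}{2}$:
$$I = - \log{\left(\frac{81}{16} \right)}.$$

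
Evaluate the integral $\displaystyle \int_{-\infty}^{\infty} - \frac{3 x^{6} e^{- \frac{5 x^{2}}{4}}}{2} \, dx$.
$- \frac{72 \sqrt{5} \sqrt{\pi}}{125}$

Start from the elementary integral
$$J(a) = \int_{-\infty}^{\infty} - \frac{3 e^{- a x^{2}}}{2} \, dx = - \frac{3 \sqrt{\pi}}{2 \sqrt{a}}.$$

Differentiating under the integral sign brings down a factor of $(-x^2)$:
$$\frac{dJ}{da} = \int_{-\infty}^{\infty} \frac{3 x^{2} e^{- a x^{2}}}{2} \, dx = \frac{3 \sqrt{\pi}}{4 a^{\frac{3}{2}}}.$$

Repeating $3$ times in total — each differentiation brings down another $(-x^2)$ — gives
$$\frac{d^{3}J}{da^{3}} = \int_{-\infty}^{\infty} \frac{3 x^{6} e^{- a x^{2}}}{2} \, dx = \frac{45 \sqrt{\pi}}{16 a^{\frac{7}{2}}},$$
and the integrand here is $(-1)^{3}$ times the target integrand, so $I = (-1)^{3}\,\frac{d^{3}J}{da^{3}} = - \frac{45 \sqrt{\pi}}{16 a^{\frac{7}{2}}}$.

Setting $a = \frac{5}{4}$:
$$I = - \frac{72 \sqrt{5} \sqrt{\pi}}{125}.$$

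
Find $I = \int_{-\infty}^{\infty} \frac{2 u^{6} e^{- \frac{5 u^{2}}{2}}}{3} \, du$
$\frac{2 \sqrt{10} \sqrt{\pi}}{125}$

Consider the simpler parametrised integral
$$J(a) = \int_{-\infty}^{\infty} \frac{2 e^{- a u^{2}}}{3} \, du = \frac{2 \sqrt{\pi}}{3 \sqrt{a}}.$$

Differentiating under the integral sign brings down a factor of $(-u^2)$:
$$\frac{dJ}{da} = \int_{-\infty}^{\infty} - \frac{2 u^{2} e^{- a u^{2}}}{3} \, du = - \frac{\sqrt{\pi}}{3 a^{\frac{3}{2}}}.$$

Repeating $3$ times in total — each differentiation brings down another $(-u^2)$ — gives
$$\frac{d^{3}J}{da^{3}} = \int_{-\infty}^{\infty} - \frac{2 u^{6} e^{- a u^{2}}}{3} \, du = - \frac{5 \sqrt{\pi}}{4 a^{\frac{7}{2}}},$$
and the integrand here is $(-1)^{3}$ times the target integrand, so $I = (-1)^{3}\,\frac{d^{3}J}{da^{3}} = \frac{5 \sqrt{\pi}}{4 a^{\frac{7}{2}}}$.

Setting $a = \frac{5}{2}$:
$$I = \frac{2 \sqrt{10} \sqrt{\pi}}{125}.$$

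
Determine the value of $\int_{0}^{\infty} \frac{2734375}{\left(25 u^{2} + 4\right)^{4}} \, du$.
$\frac{2734375 \pi}{4096}$

Begin with the known result
$$J(a) = \int_{0}^{\infty} \frac{7}{a^{2} + u^{2}} \, du = \frac{7 \pi}{2 a}.$$

Differentiating under the integral sign with respect to $a$,
$$\frac{dJ}{da} = \int_{0}^{\infty} - \frac{14 a}{\left(a^{2} + u^{2}\right)^{2}} \, du = - \frac{7 \pi}{2 a^{2}},$$
so $\int_{0}^{\infty} \frac{7}{\left(a^{2} + u^{2}\right)^{2}} \, du = \frac{7 \pi}{4 a^{3}}$.

Repeating — each differentiation of $1/(u^2+a^2)^j$ produces $-2ja/(u^2+a^2)^{j+1}$ — and dividing through by $-2ja$ at each step yields, after $3$ differentiations in total,
$$\int_{0}^{\infty} \frac{7}{\left(a^{2} + u^{2}\right)^{4}} \, du = \frac{35 \pi}{32 a^{7}}.$$

Setting $a = \frac{2}{5}$:
$$I = \frac{2734375 \pi}{4096}.$$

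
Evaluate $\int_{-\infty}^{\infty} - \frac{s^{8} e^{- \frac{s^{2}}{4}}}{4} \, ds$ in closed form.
$- 840 \sqrt{\pi}$

Begin with the known integral
$$J(a) = \int_{-\infty}^{\infty} - \frac{e^{- a s^{2}}}{4} \, ds = - \frac{\sqrt{\pi}}{4 \sqrt{a}}.$$

Differentiating under the integral sign brings down a factor of $(-s^2)$:
$$\frac{dJ}{da} = \int_{-\infty}^{\infty} \frac{s^{2} e^{- a s^{2}}}{4} \, ds = \frac{\sqrt{\pi}}{8 a^{\frac{3}{2}}}.$$

Repeating $4$ times in total — each differentiation brings down another $(-s^2)$ — gives
$$\frac{d^{4}J}{da^{4}} = \int_{-\infty}^{\infty} - \frac{s^{8} e^{- a s^{2}}}{4} \, ds = - \frac{105 \sqrt{\pi}}{64 a^{\frac{9}{2}}},$$
and the integrand here is exactly the target integrand, so $I = - \frac{105 \sqrt{\pi}}{64 a^{\frac{9}{2}}}$.

Setting $a = \frac{1}{4}$:
$$I = - 840 \sqrt{\pi}.$$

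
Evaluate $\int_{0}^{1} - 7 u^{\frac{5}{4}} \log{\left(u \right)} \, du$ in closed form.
$\frac{112}{81}$

Start from the elementary integral
$$J(a) = \int_{0}^{1} - 7 u^{a} \, du = - \frac{7}{a + 1}.$$

Differentiating under the integral sign brings down a factor of $\ln u$:
$$\frac{dJ}{da} = \int_{0}^{1} - 7 u^{a} \log{\left(u \right)} \, du = \frac{7}{\left(a + 1\right)^{2}}.$$

The integral on the left is $I$, so $I = \frac{7}{\left(a + 1\right)^{2}}$.

Setting $a = \frac{5}{4}$:
$$I = \frac{112}{81}.$$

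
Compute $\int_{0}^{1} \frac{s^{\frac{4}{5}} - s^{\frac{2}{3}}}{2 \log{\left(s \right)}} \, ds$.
$- \log{\left(5 \right)} + \frac{3 \log{\left(3 \right)}}{2}$

Consider the one-parameter family: let $I(a) = \int_{0}^{1} \frac{s^{\frac{4}{5}} - s^{a}}{2 \log{\left(s \right)}} \, ds$.

Since $\dfrac{\partial}{\partial a}\,s^{a} = s^{a} \ln s$, the $\ln s$ in the denominator cancels and
$$\frac{dI}{da} = \int_{0}^{1} - \frac{1}{2} s^{a} \, ds = - \frac{1}{2} \left[\frac{s^{a+1}}{a+1}\right]_0^1 = - \frac{1}{2 a + 2}.$$

Integrating with respect to $a$ gives $I(a) = - \frac{\log{\left(a + 1 \right)}}{2} - \frac{\log{\left(5 \right)}}{2} + \log{\left(3 \right)} + C$.

At $a = \frac{4}{5}$ the integrand is identically $0$, so $I(\frac{4}{5}) = 0$. The closed form gives $0$, hence $C = 0$.

Setting $a = \frac{2}{3}$:
$$I = - \log{\left(5 \right)} + \frac{3 \log{\left(3 \right)}}{2}.$$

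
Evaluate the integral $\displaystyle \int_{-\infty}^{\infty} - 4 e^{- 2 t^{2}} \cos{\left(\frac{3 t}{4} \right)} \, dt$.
$- \frac{2 \sqrt{2} \sqrt{\pi}}{e^{\frac{9}{128}}}$

Let $b$ denote the cosine frequency and define $I(b) = \int_{-\infty}^{\infty} - 4 e^{- 2 t^{2}} \cos{\left(b t \right)} \, dt$.

Differentiating under the integral sign,
$$I'(b) = \int_{-\infty}^{\infty} 4 t e^{- 2 t^{2}} \sin{\left(b t \right)} \, dt.$$

Integrate $\int_{-\infty}^{\infty} t \sin(b t)\, e^{- 2 t^{2}}\, dt$ by parts with $u = \sin(b t)$ and $dv = t\, e^{- 2 t^{2}}\, dt$, giving $v = - \frac{e^{- 2 t^{2}}}{4}$. The boundary term vanishes and
$$\int_{-\infty}^{\infty} t \sin(b t)\, e^{- 2 t^{2}}\, dt = \frac{b}{4} \int_{-\infty}^{\infty} \cos(b t)\, e^{- 2 t^{2}}\, dt,$$
so $I'(b) = - \frac{b}{4}\, I(b)$.

This is a separable first-order ODE; solving with the initial condition $I(0) = \int_{-\infty}^{\infty} - 4 e^{- 2 t^{2}}\,dt = - 2 \sqrt{2} \sqrt{\pi}$ gives
$$I(b) = - 2 \sqrt{2} \sqrt{\pi} e^{- \frac{b^{2}}{8}}.$$

Setting $b = \frac{3}{4}$:
$$I = - \frac{2 \sqrt{2} \sqrt{\pi}}{e^{\frac{9}{128}}}.$$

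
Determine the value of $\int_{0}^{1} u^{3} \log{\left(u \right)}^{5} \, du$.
$- \frac{15}{512}$

Start from the elementary integral
$$J(a) = \int_{0}^{1} u^{a} \, du = \frac{1}{a + 1}.$$

Differentiating under the integral sign brings down a factor of $\ln u$:
$$\frac{dJ}{da} = \int_{0}^{1} u^{a} \log{\left(u \right)} \, du = - \frac{1}{\left(a + 1\right)^{2}}.$$

Repeating $5$ times in total — each differentiation brings down another $\ln u$ — gives
$$\frac{d^{5}J}{da^{5}} = \int_{0}^{1} u^{a} \log{\left(u \right)}^{5} \, du = - \frac{120}{\left(a + 1\right)^{6}},$$
and the integrand here is exactly the target integrand, so $I = - \frac{120}{\left(a + 1\right)^{6}}$.

Setting $a = 3$:
$$I = - \frac{15}{512}.$$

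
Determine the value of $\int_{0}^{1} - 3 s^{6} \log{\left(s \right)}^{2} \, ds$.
$- \frac{6}{343}$

Start from the elementary integral
$$J(a) = \int_{0}^{1} - 3 s^{a} \, ds = - \frac{3}{a + 1}.$$

Differentiating under the integral sign brings down a factor of $\ln s$:
$$\frac{dJ}{da} = \int_{0}^{1} - 3 s^{a} \log{\left(s \right)} \, ds = \frac{3}{\left(a + 1\right)^{2}}.$$

Repeating twice in total — each differentiation brings down another $\ln s$ — gives
$$\frac{d^{2}J}{da^{2}} = \int_{0}^{1} - 3 s^{a} \log{\left(s \right)}^{2} \, ds = - \frac{6}{\left(a + 1\right)^{3}},$$
and the integrand here is exactly the target integrand, so $I = - \frac{6}{\left(a + 1\right)^{3}}$.

Setting $a = 6$:
$$I = - \frac{6}{343}.$$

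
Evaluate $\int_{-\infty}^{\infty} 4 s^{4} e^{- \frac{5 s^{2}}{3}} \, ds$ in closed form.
$\frac{27 \sqrt{15} \sqrt{\pi}}{125}$

Begin with the known integral
$$J(a) = \int_{-\infty}^{\infty} 4 e^{- a s^{2}} \, ds = \frac{4 \sqrt{\pi}}{\sqrt{a}}.$$

Differentiating under the integral sign brings down a factor of $(-s^2)$:
$$\frac{dJ}{da} = \int_{-\infty}^{\infty} - 4 s^{2} e^{- a s^{2}} \, ds = - \frac{2 \sqrt{\pi}}{a^{\frac{3}{2}}}.$$

Repeating twice in total — each differentiation brings down another $(-s^2)$ — gives
$$\frac{d^{2}J}{da^{2}} = \int_{-\infty}^{\infty} 4 s^{4} e^{- a s^{2}} \, ds = \frac{3 \sqrt{\pi}}{a^{\frac{5}{2}}},$$
and the integrand here is exactly the target integrand, so $I = \frac{3 \sqrt{\pi}}{a^{\frac{5}{2}}}$.

Setting $a = \frac{5}{3}$:
$$I = \frac{27 \sqrt{15} \sqrt{\pi}}{125}.$$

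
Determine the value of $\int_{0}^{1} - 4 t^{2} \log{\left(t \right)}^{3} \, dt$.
$\frac{8}{27}$

Consider the simpler parametrised integral
$$J(a) = \int_{0}^{1} - 4 t^{a} \, dt = - \frac{4}{a + 1}.$$

Differentiating under the integral sign brings down a factor of $\ln t$:
$$\frac{dJ}{da} = \int_{0}^{1} - 4 t^{a} \log{\left(t \right)} \, dt = \frac{4}{\left(a + 1\right)^{2}}.$$

Repeating $3$ times in total — each differentiation brings down another $\ln t$ — gives
$$\frac{d^{3}J}{da^{3}} = \int_{0}^{1} - 4 t^{a} \log{\left(t \right)}^{3} \, dt = \frac{24}{\left(a + 1\right)^{4}},$$
and the integrand here is exactly the target integrand, so $I = \frac{24}{\left(a + 1\right)^{4}}$.

Setting $a = 2$:
$$I = \frac{8}{27}.$$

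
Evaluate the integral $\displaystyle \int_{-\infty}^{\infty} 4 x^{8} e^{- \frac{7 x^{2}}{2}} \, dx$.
$\frac{60 \sqrt{14} \sqrt{\pi}}{2401}$

Start from the elementary integral
$$J(a) = \int_{-\infty}^{\infty} 4 e^{- a x^{2}} \, dx = \frac{4 \sqrt{\pi}}{\sqrt{a}}.$$

Differentiating under the integral sign brings down a factor of $(-x^2)$:
$$\frac{dJ}{da} = \int_{-\infty}^{\infty} - 4 x^{2} e^{- a x^{2}} \, dx = - \frac{2 \sqrt{\pi}}{a^{\frac{3}{2}}}.$$

Repeating $4$ times in total — each differentiation brings down another $(-x^2)$ — gives
$$\frac{d^{4}J}{da^{4}} = \int_{-\infty}^{\infty} 4 x^{8} e^{- a x^{2}} \, dx = \frac{105 \sqrt{\pi}}{4 a^{\frac{9}{2}}},$$
and the integrand here is exactly the target integrand, so $I = \frac{105 \sqrt{\pi}}{4 a^{\frac{9}{2}}}$.

Setting $a = \frac{7}{2}$:
$$I = \frac{60 \sqrt{14} \sqrt{\pi}}{2401}.$$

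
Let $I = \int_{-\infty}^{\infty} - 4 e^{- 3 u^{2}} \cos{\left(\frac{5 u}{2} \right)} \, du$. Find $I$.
$- \frac{4 \sqrt{3} \sqrt{\pi}}{3 e^{\frac{25}{48}}}$

Treat the cosine frequency as a parameter and define $I(b) = \int_{-\infty}^{\infty} - 4 e^{- 3 u^{2}} \cos{\left(b u \right)} \, du$.

Differentiating under the integral sign,
$$I'(b) = \int_{-\infty}^{\infty} 4 u e^{- 3 u^{2}} \sin{\left(b u \right)} \, du.$$

Integrate $\int_{-\infty}^{\infty} u \sin(b u)\, e^{- 3 u^{2}}\, du$ by parts with $w = \sin(b u)$ and $dv = u\, e^{- 3 u^{2}}\, du$, giving $v = - \frac{e^{- 3 u^{2}}}{6}$. The boundary term vanishes and
$$\int_{-\infty}^{\infty} u \sin(b u)\, e^{- 3 u^{2}}\, du = \frac{b}{6} \int_{-\infty}^{\infty} \cos(b u)\, e^{- 3 u^{2}}\, du,$$
so $I'(b) = - \frac{b}{6}\, I(b)$.

This is a separable first-order ODE; solving with the initial condition $I(0) = \int_{-\infty}^{\infty} - 4 e^{- 3 u^{2}}\,du = - \frac{4 \sqrt{3} \sqrt{\pi}}{3}$ gives
$$I(b) = - \frac{4 \sqrt{3} \sqrt{\pi} e^{- \frac{b^{2}}{12}}}{3}.$$

Setting $b = \frac{5}{2}$:
$$I = - \frac{4 \sqrt{3} \sqrt{\pi}}{3 e^{\frac{25}{48}}}.$$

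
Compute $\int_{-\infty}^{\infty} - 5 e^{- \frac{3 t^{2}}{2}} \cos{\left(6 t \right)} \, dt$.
$- \frac{5 \sqrt{6} \sqrt{\pi}}{3 e^{6}}$

Let $b$ denote the cosine frequency and define $I(b) = \int_{-\infty}^{\infty} - 5 e^{- \frac{3 t^{2}}{2}} \cos{\left(b t \right)} \, dt$.

Differentiating under the integral sign,
$$I'(b) = \int_{-\infty}^{\infty} 5 t e^{- \frac{3 t^{2}}{2}} \sin{\left(b t \right)} \, dt.$$

Integrate $\int_{-\infty}^{\infty} t \sin(b t)\, e^{- \frac{3 t^{2}}{2}}\, dt$ by parts with $u = \sin(b t)$ and $dv = t\, e^{- \frac{3 t^{2}}{2}}\, dt$, giving $v = - \frac{e^{- \frac{3 t^{2}}{2}}}{3}$. The boundary term vanishes and
$$\int_{-\infty}^{\infty} t \sin(b t)\, e^{- \frac{3 t^{2}}{2}}\, dt = \frac{b}{3} \int_{-\infty}^{\infty} \cos(b t)\, e^{- \frac{3 t^{2}}{2}}\, dt,$$
so $I'(b) = - \frac{b}{3}\, I(b)$.

This is a separable first-order ODE; solving with the initial condition $I(0) = \int_{-\infty}^{\infty} - 5 e^{- \frac{3 t^{2}}{2}}\,dt = - \frac{5 \sqrt{6} \sqrt{\pi}}{3}$ gives
$$I(b) = - \frac{5 \sqrt{6} \sqrt{\pi} e^{- \frac{b^{2}}{6}}}{3}.$$

Setting $b = 6$:
$$I = - \frac{5 \sqrt{6} \sqrt{\pi}}{3 e^{6}}.$$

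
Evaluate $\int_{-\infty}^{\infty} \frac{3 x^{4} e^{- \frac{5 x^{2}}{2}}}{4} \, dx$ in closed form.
$\frac{9 \sqrt{10} \sqrt{\pi}}{500}$

Begin with the known integral
$$J(a) = \int_{-\infty}^{\infty} \frac{3 e^{- a x^{2}}}{4} \, dx = \frac{3 \sqrt{\pi}}{4 \sqrt{a}}.$$

Differentiating under the integral sign brings down a factor of $(-x^2)$:
$$\frac{dJ}{da} = \int_{-\infty}^{\infty} - \frac{3 x^{2} e^{- a x^{2}}}{4} \, dx = - \frac{3 \sqrt{\pi}}{8 a^{\frac{3}{2}}}.$$

Repeating twice in total — each differentiation brings down another $(-x^2)$ — gives
$$\frac{d^{2}J}{da^{2}} = \int_{-\infty}^{\infty} \frac{3 x^{4} e^{- a x^{2}}}{4} \, dx = \frac{9 \sqrt{\pi}}{16 a^{\frac{5}{2}}},$$
and the integrand here is exactly the target integrand, so $I = \frac{9 \sqrt{\pi}}{16 a^{\frac{5}{2}}}$.

Setting $a = \frac{5}{2}$:
$$I = \frac{9 \sqrt{10} \sqrt{\pi}}{500}.$$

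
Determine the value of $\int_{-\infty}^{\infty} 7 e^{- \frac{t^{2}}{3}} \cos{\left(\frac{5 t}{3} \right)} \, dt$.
$\frac{7 \sqrt{3} \sqrt{\pi}}{e^{\frac{25}{12}}}$

Treat the cosine frequency as a parameter and define $I(b) = \int_{-\infty}^{\infty} 7 e^{- \frac{t^{2}}{3}} \cos{\left(b t \right)} \, dt$.

Differentiating under the integral sign,
$$I'(b) = \int_{-\infty}^{\infty} - 7 t e^{- \frac{t^{2}}{3}} \sin{\left(b t \right)} \, dt.$$

Integrate $\int_{-\infty}^{\infty} t \sin(b t)\, e^{- \frac{t^{2}}{3}}\, dt$ by parts with $u = \sin(b t)$ and $dv = t\, e^{- \frac{t^{2}}{3}}\, dt$, giving $v = - \frac{3 e^{- \frac{t^{2}}{3}}}{2}$. The boundary term vanishes and
$$\int_{-\infty}^{\infty} t \sin(b t)\, e^{- \frac{t^{2}}{3}}\, dt = \frac{3 b}{2} \int_{-\infty}^{\infty} \cos(b t)\, e^{- \frac{t^{2}}{3}}\, dt,$$
so $I'(b) = - \frac{3 b}{2}\, I(b)$.

This is a separable first-order ODE; solving with the initial condition $I(0) = \int_{-\infty}^{\infty} 7 e^{- \frac{t^{2}}{3}}\,dt = 7 \sqrt{3} \sqrt{\pi}$ gives
$$I(b) = 7 \sqrt{3} \sqrt{\pi} e^{- \frac{3 b^{2}}{4}}.$$

Setting $b = \frac{5}{3}$:
$$I = \frac{7 \sqrt{3} \sqrt{\pi}}{e^{\frac{25}{12}}}.$$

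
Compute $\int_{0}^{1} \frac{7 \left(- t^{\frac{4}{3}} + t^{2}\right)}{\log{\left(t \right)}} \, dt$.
$\log{\left(\frac{4782969}{823543} \right)}$

Replace the exponent $\frac{4}{3}$ by a parameter $a$: let $I(a) = \int_{0}^{1} \frac{7 \left(t^{2} - t^{a}\right)}{\log{\left(t \right)}} \, dt$.

Since $\dfrac{\partial}{\partial a}\,t^{a} = t^{a} \ln t$, the $\ln t$ in the denominator cancels and
$$\frac{dI}{da} = \int_{0}^{1} -7 t^{a} \, dt = -7 \left[\frac{t^{a+1}}{a+1}\right]_0^1 = - \frac{7}{a + 1}.$$

Integrating with respect to $a$ gives $I(a) = \log{\left(\frac{2187}{\left(a + 1\right)^{7}} \right)} + C$.

At $a = 2$ the integrand is identically $0$, so $I(2) = 0$. The closed form gives $0$, hence $C = 0$.

Setting $a = \frac{4}{3}$:
$$I = \log{\left(\frac{4782969}{823543} \right)}.$$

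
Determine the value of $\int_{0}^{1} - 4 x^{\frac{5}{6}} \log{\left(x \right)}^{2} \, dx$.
$- \frac{1728}{1331}$

Begin with the known integral
$$J(a) = \int_{0}^{1} - 4 x^{a} \, dx = - \frac{4}{a + 1}.$$

Differentiating under the integral sign brings down a factor of $\ln x$:
$$\frac{dJ}{da} = \int_{0}^{1} - 4 x^{a} \log{\left(x \right)} \, dx = \frac{4}{\left(a + 1\right)^{2}}.$$

Repeating twice in total — each differentiation brings down another $\ln x$ — gives
$$\frac{d^{2}J}{da^{2}} = \int_{0}^{1} - 4 x^{a} \log{\left(x \right)}^{2} \, dx = - \frac{8}{\left(a + 1\right)^{3}},$$
and the integrand here is exactly the target integrand, so $I = - \frac{8}{\left(a + 1\right)^{3}}$.

Setting $a = \frac{5}{6}$:
$$I = - \frac{1728}{1331}.$$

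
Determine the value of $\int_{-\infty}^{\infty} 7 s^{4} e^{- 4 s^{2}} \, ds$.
$\frac{21 \sqrt{\pi}}{128}$

Start from the elementary integral
$$J(a) = \int_{-\infty}^{\infty} 7 e^{- a s^{2}} \, ds = \frac{7 \sqrt{\pi}}{\sqrt{a}}.$$

Differentiating under the integral sign brings down a factor of $(-s^2)$:
$$\frac{dJ}{da} = \int_{-\infty}^{\infty} - 7 s^{2} e^{- a s^{2}} \, ds = - \frac{7 \sqrt{\pi}}{2 a^{\frac{3}{2}}}.$$

Repeating twice in total — each differentiation brings down another $(-s^2)$ — gives
$$\frac{d^{2}J}{da^{2}} = \int_{-\infty}^{\infty} 7 s^{4} e^{- a s^{2}} \, ds = \frac{21 \sqrt{\pi}}{4 a^{\frac{5}{2}}},$$
and the integrand here is exactly the target integrand, so $I = \frac{21 \sqrt{\pi}}{4 a^{\frac{5}{2}}}$.

Setting $a = 4$:
$$I = \frac{21 \sqrt{\pi}}{128}.$$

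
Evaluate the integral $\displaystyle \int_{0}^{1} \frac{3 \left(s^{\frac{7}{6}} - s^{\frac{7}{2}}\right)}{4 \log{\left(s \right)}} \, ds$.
$\log{\left(\frac{39^{\frac{3}{4}}}{27} \right)}$

Consider the one-parameter family: let $I(a) = \int_{0}^{1} \frac{3 \left(- s^{\frac{7}{2}} + s^{a}\right)}{4 \log{\left(s \right)}} \, ds$.

Since $\dfrac{\partial}{\partial a}\,s^{a} = s^{a} \ln s$, the $\ln s$ in the denominator cancels and
$$\frac{dI}{da} = \int_{0}^{1} \frac{3}{4} s^{a} \, ds = \frac{3}{4} \left[\frac{s^{a+1}}{a+1}\right]_0^1 = \frac{3}{4 \left(a + 1\right)}.$$

Integrating with respect to $a$ gives $I(a) = \log{\left(\frac{2^{\frac{3}{4}} \sqrt{3} \left(a + 1\right)^{\frac{3}{4}}}{9} \right)} + C$.

At $a = \frac{7}{2}$ the integrand is identically $0$, so $I(\frac{7}{2}) = 0$. The closed form gives $0$, hence $C = 0$.

Setting $a = \frac{7}{6}$:
$$I = \log{\left(\frac{39^{\frac{3}{4}}}{27} \right)}.$$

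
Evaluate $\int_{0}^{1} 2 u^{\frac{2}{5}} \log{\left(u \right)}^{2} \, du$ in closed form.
$\frac{500}{343}$

Start from the elementary integral
$$J(a) = \int_{0}^{1} 2 u^{a} \, du = \frac{2}{a + 1}.$$

Differentiating under the integral sign brings down a factor of $\ln u$:
$$\frac{dJ}{da} = \int_{0}^{1} 2 u^{a} \log{\left(u \right)} \, du = - \frac{2}{\left(a + 1\right)^{2}}.$$

Repeating twice in total — each differentiation brings down another $\ln u$ — gives
$$\frac{d^{2}J}{da^{2}} = \int_{0}^{1} 2 u^{a} \log{\left(u \right)}^{2} \, du = \frac{4}{\left(a + 1\right)^{3}},$$
and the integrand here is exactly the target integrand, so $I = \frac{4}{\left(a + 1\right)^{3}}$.

Setting $a = \frac{2}{5}$:
$$I = \frac{500}{343}.$$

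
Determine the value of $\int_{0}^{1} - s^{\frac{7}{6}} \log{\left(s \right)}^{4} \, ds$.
$- \frac{186624}{371293}$

Consider the simpler parametrised integral
$$J(a) = \int_{0}^{1} - s^{a} \, ds = - \frac{1}{a + 1}.$$

Differentiating under the integral sign brings down a factor of $\ln s$:
$$\frac{dJ}{da} = \int_{0}^{1} - s^{a} \log{\left(s \right)} \, ds = \frac{1}{\left(a + 1\right)^{2}}.$$

Repeating $4$ times in total — each differentiation brings down another $\ln s$ — gives
$$\frac{d^{4}J}{da^{4}} = \int_{0}^{1} - s^{a} \log{\left(s \right)}^{4} \, ds = - \frac{24}{\left(a + 1\right)^{5}},$$
and the integrand here is exactly the target integrand, so $I = - \frac{24}{\left(a + 1\right)^{5}}$.

Setting $a = \frac{7}{6}$:
$$I = - \frac{186624}{371293}.$$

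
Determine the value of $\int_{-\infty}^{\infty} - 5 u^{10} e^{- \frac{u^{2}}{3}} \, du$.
$- \frac{1148175 \sqrt{3} \sqrt{\pi}}{32}$

Begin with the known integral
$$J(a) = \int_{-\infty}^{\infty} - 5 e^{- a u^{2}} \, du = - \frac{5 \sqrt{\pi}}{\sqrt{a}}.$$

Differentiating under the integral sign brings down a factor of $(-u^2)$:
$$\frac{dJ}{da} = \int_{-\infty}^{\infty} 5 u^{2} e^{- a u^{2}} \, du = \frac{5 \sqrt{\pi}}{2 a^{\frac{3}{2}}}.$$

Repeating $5$ times in total — each differentiation brings down another $(-u^2)$ — gives
$$\frac{d^{5}J}{da^{5}} = \int_{-\infty}^{\infty} 5 u^{10} e^{- a u^{2}} \, du = \frac{4725 \sqrt{\pi}}{32 a^{\frac{11}{2}}},$$
and the integrand here is $(-1)^{5}$ times the target integrand, so $I = (-1)^{5}\,\frac{d^{5}J}{da^{5}} = - \frac{4725 \sqrt{\pi}}{32 a^{\frac{11}{2}}}$.

Setting $a = \frac{1}{3}$:
$$I = - \frac{1148175 \sqrt{3} \sqrt{\pi}}{32}.$$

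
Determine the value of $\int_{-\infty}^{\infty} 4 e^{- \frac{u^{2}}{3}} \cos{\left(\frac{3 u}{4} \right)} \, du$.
$\frac{4 \sqrt{3} \sqrt{\pi}}{e^{\frac{27}{64}}}$

Define $I(b) = \int_{-\infty}^{\infty} 4 e^{- \frac{u^{2}}{3}} \cos{\left(b u \right)} \, du$.

Differentiating under the integral sign,
$$I'(b) = \int_{-\infty}^{\infty} - 4 u e^{- \frac{u^{2}}{3}} \sin{\left(b u \right)} \, du.$$

Integrate $\int_{-\infty}^{\infty} u \sin(b u)\, e^{- \frac{u^{2}}{3}}\, du$ by parts with $w = \sin(b u)$ and $dv = u\, e^{- \frac{u^{2}}{3}}\, du$, giving $v = - \frac{3 e^{- \frac{u^{2}}{3}}}{2}$. The boundary term vanishes and
$$\int_{-\infty}^{\infty} u \sin(b u)\, e^{- \frac{u^{2}}{3}}\, du = \frac{3 b}{2} \int_{-\infty}^{\infty} \cos(b u)\, e^{- \frac{u^{2}}{3}}\, du,$$
so $I'(b) = - \frac{3 b}{2}\, I(b)$.

This is a separable first-order ODE; solving with the initial condition $I(0) = \int_{-\infty}^{\infty} 4 e^{- \frac{u^{2}}{3}}\,du = 4 \sqrt{3} \sqrt{\pi}$ gives
$$I(b) = 4 \sqrt{3} \sqrt{\pi} e^{- \frac{3 b^{2}}{4}}.$$

Setting $b = \frac{3}{4}$:
$$I = \frac{4 \sqrt{3} \sqrt{\pi}}{e^{\frac{27}{64}}}.$$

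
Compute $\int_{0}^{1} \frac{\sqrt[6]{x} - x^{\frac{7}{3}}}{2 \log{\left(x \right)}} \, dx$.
$- \log{\left(10 \right)} + \frac{\log{\left(35 \right)}}{2}$

Consider the one-parameter family: let $I(a) = \int_{0}^{1} \frac{- x^{\frac{7}{3}} + x^{a}}{2 \log{\left(x \right)}} \, dx$.

Since $\dfrac{\partial}{\partial a}\,x^{a} = x^{a} \ln x$, the $\ln x$ in the denominator cancels and
$$\frac{dI}{da} = \int_{0}^{1} \frac{1}{2} x^{a} \, dx = \frac{1}{2} \left[\frac{x^{a+1}}{a+1}\right]_0^1 = \frac{1}{2 \left(a + 1\right)}.$$

Integrating with respect to $a$ gives $I(a) = \log{\left(\frac{\sqrt{30} \sqrt{a + 1}}{10} \right)} + C$.

At $a = \frac{7}{3}$ the integrand is identically $0$, so $I(\frac{7}{3}) = 0$. The closed form gives $0$, hence $C = 0$.

Setting $a = \frac{1}{6}$:
$$I = - \log{\left(10 \right)} + \frac{\log{\left(35 \right)}}{2}.$$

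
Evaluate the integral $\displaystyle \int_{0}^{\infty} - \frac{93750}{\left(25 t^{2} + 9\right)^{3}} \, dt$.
$- \frac{3125 \pi}{216}$

Begin with the known result
$$J(a) = \int_{0}^{\infty} - \frac{6}{a^{2} + t^{2}} \, dt = - \frac{3 \pi}{a}.$$

Differentiating under the integral sign with respect to $a$,
$$\frac{dJ}{da} = \int_{0}^{\infty} \frac{12 a}{\left(a^{2} + t^{2}\right)^{2}} \, dt = \frac{3 \pi}{a^{2}},$$
so $\int_{0}^{\infty} - \frac{6}{\left(a^{2} + t^{2}\right)^{2}} \, dt = - \frac{3 \pi}{2 a^{3}}$.

Repeating — each differentiation of $1/(t^2+a^2)^j$ produces $-2ja/(t^2+a^2)^{j+1}$ — and dividing through by $-2ja$ at each step yields, after $2$ differentiations in total,
$$\int_{0}^{\infty} - \frac{6}{\left(a^{2} + t^{2}\right)^{3}} \, dt = - \frac{9 \pi}{8 a^{5}}.$$

Setting $a = \frac{3}{5}$:
$$I = - \frac{3125 \pi}{216}.$$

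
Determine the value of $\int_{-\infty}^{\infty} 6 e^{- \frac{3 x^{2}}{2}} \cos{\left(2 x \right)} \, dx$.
$\frac{2 \sqrt{6} \sqrt{\pi}}{e^{\frac{2}{3}}}$

Treat the cosine frequency as a parameter and define $I(b) = \int_{-\infty}^{\infty} 6 e^{- \frac{3 x^{2}}{2}} \cos{\left(b x \right)} \, dx$.

Differentiating under the integral sign,
$$I'(b) = \int_{-\infty}^{\infty} - 6 x e^{- \frac{3 x^{2}}{2}} \sin{\left(b x \right)} \, dx.$$

Integrate $\int_{-\infty}^{\infty} x \sin(b x)\, e^{- \frac{3 x^{2}}{2}}\, dx$ by parts with $u = \sin(b x)$ and $dv = x\, e^{- \frac{3 x^{2}}{2}}\, dx$, giving $v = - \frac{e^{- \frac{3 x^{2}}{2}}}{3}$. The boundary term vanishes and
$$\int_{-\infty}^{\infty} x \sin(b x)\, e^{- \frac{3 x^{2}}{2}}\, dx = \frac{b}{3} \int_{-\infty}^{\infty} \cos(b x)\, e^{- \frac{3 x^{2}}{2}}\, dx,$$
so $I'(b) = - \frac{b}{3}\, I(b)$.

This is a separable first-order ODE; solving with the initial condition $I(0) = \int_{-\infty}^{\infty} 6 e^{- \frac{3 x^{2}}{2}}\,dx = 2 \sqrt{6} \sqrt{\pi}$ gives
$$I(b) = 2 \sqrt{6} \sqrt{\pi} e^{- \frac{b^{2}}{6}}.$$

Setting $b = 2$:
$$I = \frac{2 \sqrt{6} \sqrt{\pi}}{e^{\frac{2}{3}}}.$$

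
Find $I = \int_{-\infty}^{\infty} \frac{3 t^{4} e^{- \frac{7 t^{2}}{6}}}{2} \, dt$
$\frac{81 \sqrt{42} \sqrt{\pi}}{686}$

Consider the simpler parametrised integral
$$J(a) = \int_{-\infty}^{\infty} \frac{3 e^{- a t^{2}}}{2} \, dt = \frac{3 \sqrt{\pi}}{2 \sqrt{a}}.$$

Differentiating under the integral sign brings down a factor of $(-t^2)$:
$$\frac{dJ}{da} = \int_{-\infty}^{\infty} - \frac{3 t^{2} e^{- a t^{2}}}{2} \, dt = - \frac{3 \sqrt{\pi}}{4 a^{\frac{3}{2}}}.$$

Repeating twice in total — each differentiation brings down another $(-t^2)$ — gives
$$\frac{d^{2}J}{da^{2}} = \int_{-\infty}^{\infty} \frac{3 t^{4} e^{- a t^{2}}}{2} \, dt = \frac{9 \sqrt{\pi}}{8 a^{\frac{5}{2}}},$$
and the integrand here is exactly the target integrand, so $I = \frac{9 \sqrt{\pi}}{8 a^{\frac{5}{2}}}$.

Setting $a = \frac{7}{6}$:
$$I = \frac{81 \sqrt{42} \sqrt{\pi}}{686}.$$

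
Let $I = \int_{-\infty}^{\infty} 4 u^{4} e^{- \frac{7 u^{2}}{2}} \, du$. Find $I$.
$\frac{12 \sqrt{14} \sqrt{\pi}}{343}$

Consider the simpler parametrised integral
$$J(a) = \int_{-\infty}^{\infty} 4 e^{- a u^{2}} \, du = \frac{4 \sqrt{\pi}}{\sqrt{a}}.$$

Differentiating under the integral sign brings down a factor of $(-u^2)$:
$$\frac{dJ}{da} = \int_{-\infty}^{\infty} - 4 u^{2} e^{- a u^{2}} \, du = - \frac{2 \sqrt{\pi}}{a^{\frac{3}{2}}}.$$

Repeating twice in total — each differentiation brings down another $(-u^2)$ — gives
$$\frac{d^{2}J}{da^{2}} = \int_{-\infty}^{\infty} 4 u^{4} e^{- a u^{2}} \, du = \frac{3 \sqrt{\pi}}{a^{\frac{5}{2}}},$$
and the integrand here is exactly the target integrand, so $I = \frac{3 \sqrt{\pi}}{a^{\frac{5}{2}}}$.

Setting $a = \frac{7}{2}$:
$$I = \frac{12 \sqrt{14} \sqrt{\pi}}{343}.$$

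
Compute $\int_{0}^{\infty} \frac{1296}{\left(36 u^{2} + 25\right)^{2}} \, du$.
$\frac{54 \pi}{125}$

Start from the standard arctangent integral
$$J(a) = \int_{0}^{\infty} \frac{1}{a^{2} + u^{2}} \, du = \frac{\pi}{2 a}.$$

Differentiating under the integral sign with respect to $a$,
$$\frac{dJ}{da} = \int_{0}^{\infty} - \frac{2 a}{\left(a^{2} + u^{2}\right)^{2}} \, du = - \frac{\pi}{2 a^{2}},$$
so $\int_{0}^{\infty} \frac{1}{\left(a^{2} + u^{2}\right)^{2}} \, du = \frac{\pi}{4 a^{3}}$.

Setting $a = \frac{5}{6}$:
$$I = \frac{54 \pi}{125}.$$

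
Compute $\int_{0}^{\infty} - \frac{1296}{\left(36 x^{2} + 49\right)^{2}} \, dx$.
$- \frac{54 \pi}{343}$

Start from the standard arctangent integral
$$J(a) = \int_{0}^{\infty} - \frac{1}{a^{2} + x^{2}} \, dx = - \frac{\pi}{2 a}.$$

Differentiating under the integral sign with respect to $a$,
$$\frac{dJ}{da} = \int_{0}^{\infty} \frac{2 a}{\left(a^{2} + x^{2}\right)^{2}} \, dx = \frac{\pi}{2 a^{2}},$$
so $\int_{0}^{\infty} - \frac{1}{\left(a^{2} + x^{2}\right)^{2}} \, dx = - \frac{\pi}{4 a^{3}}$.

Setting $a = \frac{7}{6}$:
$$I = - \frac{54 \pi}{343}.$$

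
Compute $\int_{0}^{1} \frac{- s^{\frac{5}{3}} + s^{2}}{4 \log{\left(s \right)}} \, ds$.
$- \frac{3 \log{\left(2 \right)}}{4} + \frac{\log{\left(3 \right)}}{2}$

Introduce a parameter $a$ in the exponent: let $I(a) = \int_{0}^{1} \frac{- s^{\frac{5}{3}} + s^{a}}{4 \log{\left(s \right)}} \, ds$.

Since $\dfrac{\partial}{\partial a}\,s^{a} = s^{a} \ln s$, the $\ln s$ in the denominator cancels and
$$\frac{dI}{da} = \int_{0}^{1} \frac{1}{4} s^{a} \, ds = \frac{1}{4} \left[\frac{s^{a+1}}{a+1}\right]_0^1 = \frac{1}{4 \left(a + 1\right)}.$$

Integrating with respect to $a$ gives $I(a) = \log{\left(\frac{\sqrt[4]{6} \sqrt[4]{a + 1}}{2} \right)} + C$.

At $a = \frac{5}{3}$ the integrand is identically $0$, so $I(\frac{5}{3}) = 0$. The closed form gives $0$, hence $C = 0$.

Setting $a = 2$:
$$I = - \frac{3 \log{\left(2 \right)}}{4} + \frac{\log{\left(3 \right)}}{2}.$$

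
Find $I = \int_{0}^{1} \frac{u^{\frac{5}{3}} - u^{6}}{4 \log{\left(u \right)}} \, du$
$\log{\left(\frac{42^{\frac{3}{4}}}{21} \right)}$

Replace the exponent $\frac{5}{3}$ by a parameter $a$: let $I(a) = \int_{0}^{1} \frac{- u^{6} + u^{a}}{4 \log{\left(u \right)}} \, du$.

Since $\dfrac{\partial}{\partial a}\,u^{a} = u^{a} \ln u$, the $\ln u$ in the denominator cancels and
$$\frac{dI}{da} = \int_{0}^{1} \frac{1}{4} u^{a} \, du = \frac{1}{4} \left[\frac{u^{a+1}}{a+1}\right]_0^1 = \frac{1}{4 \left(a + 1\right)}.$$

Integrating with respect to $a$ gives $I(a) = \frac{\log{\left(a + 1 \right)}}{4} - \frac{\log{\left(7 \right)}}{4} + C$.

At $a = 6$ the integrand is identically $0$, so $I(6) = 0$. The closed form gives $0$, hence $C = 0$.

Setting $a = \frac{5}{3}$:
$$I = \log{\left(\frac{42^{\frac{3}{4}}}{21} \right)}.$$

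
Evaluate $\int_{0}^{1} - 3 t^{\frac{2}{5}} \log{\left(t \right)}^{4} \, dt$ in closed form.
$- \frac{225000}{16807}$

Begin with the known integral
$$J(a) = \int_{0}^{1} - 3 t^{a} \, dt = - \frac{3}{a + 1}.$$

Differentiating under the integral sign brings down a factor of $\ln t$:
$$\frac{dJ}{da} = \int_{0}^{1} - 3 t^{a} \log{\left(t \right)} \, dt = \frac{3}{\left(a + 1\right)^{2}}.$$

Repeating $4$ times in total — each differentiation brings down another $\ln t$ — gives
$$\frac{d^{4}J}{da^{4}} = \int_{0}^{1} - 3 t^{a} \log{\left(t \right)}^{4} \, dt = - \frac{72}{\left(a + 1\right)^{5}},$$
and the integrand here is exactly the target integrand, so $I = - \frac{72}{\left(a + 1\right)^{5}}$.

Setting $a = \frac{2}{5}$:
$$I = - \frac{225000}{16807}.$$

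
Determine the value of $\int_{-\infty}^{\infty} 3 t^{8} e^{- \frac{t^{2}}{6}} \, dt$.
$25515 \sqrt{6} \sqrt{\pi}$

Begin with the known integral
$$J(a) = \int_{-\infty}^{\infty} 3 e^{- a t^{2}} \, dt = \frac{3 \sqrt{\pi}}{\sqrt{a}}.$$

Differentiating under the integral sign brings down a factor of $(-t^2)$:
$$\frac{dJ}{da} = \int_{-\infty}^{\infty} - 3 t^{2} e^{- a t^{2}} \, dt = - \frac{3 \sqrt{\pi}}{2 a^{\frac{3}{2}}}.$$

Repeating $4$ times in total — each differentiation brings down another $(-t^2)$ — gives
$$\frac{d^{4}J}{da^{4}} = \int_{-\infty}^{\infty} 3 t^{8} e^{- a t^{2}} \, dt = \frac{315 \sqrt{\pi}}{16 a^{\frac{9}{2}}},$$
and the integrand here is exactly the target integrand, so $I = \frac{315 \sqrt{\pi}}{16 a^{\frac{9}{2}}}$.

Setting $a = \frac{1}{6}$:
$$I = 25515 \sqrt{6} \sqrt{\pi}.$$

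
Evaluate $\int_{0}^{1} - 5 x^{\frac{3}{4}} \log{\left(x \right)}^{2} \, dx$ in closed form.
$- \frac{640}{343}$

Begin with the known integral
$$J(a) = \int_{0}^{1} - 5 x^{a} \, dx = - \frac{5}{a + 1}.$$

Differentiating under the integral sign brings down a factor of $\ln x$:
$$\frac{dJ}{da} = \int_{0}^{1} - 5 x^{a} \log{\left(x \right)} \, dx = \frac{5}{\left(a + 1\right)^{2}}.$$

Repeating twice in total — each differentiation brings down another $\ln x$ — gives
$$\frac{d^{2}J}{da^{2}} = \int_{0}^{1} - 5 x^{a} \log{\left(x \right)}^{2} \, dx = - \frac{10}{\left(a + 1\right)^{3}},$$
and the integrand here is exactly the target integrand, so $I = - \frac{10}{\left(a + 1\right)^{3}}$.

Setting $a = \frac{3}{4}$:
$$I = - \frac{640}{343}.$$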